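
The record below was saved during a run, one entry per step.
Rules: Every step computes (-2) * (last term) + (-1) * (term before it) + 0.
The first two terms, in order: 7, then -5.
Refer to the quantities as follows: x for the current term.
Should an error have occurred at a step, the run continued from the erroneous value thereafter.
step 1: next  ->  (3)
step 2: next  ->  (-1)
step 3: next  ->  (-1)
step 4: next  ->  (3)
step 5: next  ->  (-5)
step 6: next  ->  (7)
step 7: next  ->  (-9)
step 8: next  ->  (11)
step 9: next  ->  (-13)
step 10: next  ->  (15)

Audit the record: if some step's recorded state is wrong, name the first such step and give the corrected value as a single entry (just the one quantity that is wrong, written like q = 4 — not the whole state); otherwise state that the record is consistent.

no error

Recomputing the run from the initial state:
step 1: x = 3
step 2: x = -1
step 3: x = -1
step 4: x = 3
step 5: x = -5
step 6: x = 7
step 7: x = -9
step 8: x = 11
step 9: x = -13
step 10: x = 15
This matches the record at every step.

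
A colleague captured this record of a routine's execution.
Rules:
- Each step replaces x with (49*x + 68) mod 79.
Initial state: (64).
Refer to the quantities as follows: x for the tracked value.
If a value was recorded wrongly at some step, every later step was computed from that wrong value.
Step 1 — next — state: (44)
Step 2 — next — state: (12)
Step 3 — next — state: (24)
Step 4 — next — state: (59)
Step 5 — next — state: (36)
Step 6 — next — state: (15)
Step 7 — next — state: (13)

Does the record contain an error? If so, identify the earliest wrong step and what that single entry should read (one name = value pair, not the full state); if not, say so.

Recomputing the run from the initial state:
step 1: x = 44
step 2: x = 12
step 3: x = 24
step 4: x = 59
step 5: x = 36
step 6: x = 15
step 7: x = 13
This matches the record at every step.

no error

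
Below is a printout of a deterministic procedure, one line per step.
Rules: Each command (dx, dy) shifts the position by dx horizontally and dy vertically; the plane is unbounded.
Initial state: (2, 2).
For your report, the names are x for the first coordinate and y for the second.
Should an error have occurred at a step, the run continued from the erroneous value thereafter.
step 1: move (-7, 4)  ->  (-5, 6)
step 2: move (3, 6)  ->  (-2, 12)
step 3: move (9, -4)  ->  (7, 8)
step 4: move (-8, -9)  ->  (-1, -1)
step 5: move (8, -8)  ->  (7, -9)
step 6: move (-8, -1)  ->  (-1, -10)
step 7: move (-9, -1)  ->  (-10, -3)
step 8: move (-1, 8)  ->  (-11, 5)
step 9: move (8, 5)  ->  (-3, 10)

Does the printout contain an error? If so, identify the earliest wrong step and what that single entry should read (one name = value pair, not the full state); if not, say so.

Step 1: x = 2 + (-7) = -5, y = 2 + (4) = 6 — agrees with the printout.
Step 2: x = -5 + (3) = -2, y = 6 + (6) = 12 — in agreement.
Step 3: x = -2 + (9) = 7, y = 12 + (-4) = 8 — matches.
Step 4: x = 7 + (-8) = -1, y = 8 + (-9) = -1 — verified.
Step 5: x = -1 + (8) = 7, y = -1 + (-8) = -9 — same as recorded.
Step 6: x = 7 + (-8) = -1, y = -9 + (-1) = -10 — confirmed correct.
Step 7: x = -1 + (-9) = -10, y = -10 + (-1) = -11 — not what was recorded.
The audit stops at step 7: the recorded entry is wrong and should be y = -11.

step 7, y = -11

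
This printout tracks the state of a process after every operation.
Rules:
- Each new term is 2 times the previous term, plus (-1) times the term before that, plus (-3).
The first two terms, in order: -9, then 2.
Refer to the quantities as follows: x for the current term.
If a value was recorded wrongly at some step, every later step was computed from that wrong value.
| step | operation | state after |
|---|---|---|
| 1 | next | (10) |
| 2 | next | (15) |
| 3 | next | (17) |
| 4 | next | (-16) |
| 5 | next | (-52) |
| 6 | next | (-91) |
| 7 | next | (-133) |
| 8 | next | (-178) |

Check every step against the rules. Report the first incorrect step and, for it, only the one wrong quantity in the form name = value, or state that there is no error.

step 4, x = 16

Recomputing the run from the initial state:
step 1: x = 10
step 2: x = 15
step 3: x = 17
step 4: x = 16
step 5: x = 12
step 6: x = 5
step 7: x = -5
step 8: x = -18
The first disagreement with the printout is at step 4, where the value should be x = 16.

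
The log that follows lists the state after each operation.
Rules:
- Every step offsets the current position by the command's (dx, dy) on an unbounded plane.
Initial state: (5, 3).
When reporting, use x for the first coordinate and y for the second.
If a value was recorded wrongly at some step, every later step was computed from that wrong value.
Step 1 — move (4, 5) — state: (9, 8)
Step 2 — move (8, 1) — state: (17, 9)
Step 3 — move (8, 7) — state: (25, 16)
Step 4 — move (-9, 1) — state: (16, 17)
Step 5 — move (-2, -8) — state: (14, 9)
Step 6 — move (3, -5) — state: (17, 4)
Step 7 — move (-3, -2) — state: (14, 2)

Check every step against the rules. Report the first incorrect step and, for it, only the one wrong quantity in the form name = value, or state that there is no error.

no error

step 1: x = 5 + (4) = 9, y = 3 + (5) = 8 -> no discrepancy
step 2: x = 9 + (8) = 17, y = 8 + (1) = 9 -> confirmed correct
step 3: x = 17 + (8) = 25, y = 9 + (7) = 16 -> checks out
step 4: x = 25 + (-9) = 16, y = 16 + (1) = 17 -> checks out
step 5: x = 16 + (-2) = 14, y = 17 + (-8) = 9 -> same as recorded
step 6: x = 14 + (3) = 17, y = 9 + (-5) = 4 -> matches
step 7: x = 17 + (-3) = 14, y = 4 + (-2) = 2 -> checks out
Nothing is out of place; the run is error-free.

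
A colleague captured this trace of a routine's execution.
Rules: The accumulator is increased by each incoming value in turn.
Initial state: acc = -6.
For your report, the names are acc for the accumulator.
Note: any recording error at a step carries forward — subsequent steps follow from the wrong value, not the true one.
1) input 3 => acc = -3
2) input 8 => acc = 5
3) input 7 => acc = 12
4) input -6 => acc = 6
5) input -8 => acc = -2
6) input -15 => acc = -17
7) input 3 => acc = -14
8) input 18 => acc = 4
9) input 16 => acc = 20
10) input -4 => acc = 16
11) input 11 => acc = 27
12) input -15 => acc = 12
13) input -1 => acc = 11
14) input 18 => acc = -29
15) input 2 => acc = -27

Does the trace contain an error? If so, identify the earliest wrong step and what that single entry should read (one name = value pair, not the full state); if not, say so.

step 14, acc = 29

Recomputing the run from the initial state:
step 1: acc = -3
step 2: acc = 5
step 3: acc = 12
step 4: acc = 6
step 5: acc = -2
step 6: acc = -17
step 7: acc = -14
step 8: acc = 4
step 9: acc = 20
step 10: acc = 16
step 11: acc = 27
step 12: acc = 12
step 13: acc = 11
step 14: acc = 29
step 15: acc = 31
The first disagreement with the trace is at step 14, where the value should be acc = 29.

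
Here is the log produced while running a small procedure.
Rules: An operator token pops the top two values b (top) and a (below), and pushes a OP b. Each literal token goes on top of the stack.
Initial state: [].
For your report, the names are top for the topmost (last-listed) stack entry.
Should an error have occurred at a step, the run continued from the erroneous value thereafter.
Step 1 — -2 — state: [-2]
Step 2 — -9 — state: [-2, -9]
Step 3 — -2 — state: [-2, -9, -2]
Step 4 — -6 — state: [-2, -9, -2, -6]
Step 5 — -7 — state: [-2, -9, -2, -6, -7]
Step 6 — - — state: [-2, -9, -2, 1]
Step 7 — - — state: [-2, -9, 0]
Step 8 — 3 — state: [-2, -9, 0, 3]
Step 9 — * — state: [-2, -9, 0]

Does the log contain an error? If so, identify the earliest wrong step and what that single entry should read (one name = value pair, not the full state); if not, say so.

1. push -2: top = -2 (in agreement)
2. push -9: top = -9 (confirmed correct)
3. push -2: top = -2 (no discrepancy)
4. push -6: top = -6 (checks out)
5. push -7: top = -7 (agrees with the log)
6. -6 - -7 = 1 (exactly as logged)
7. -2 - 1 = -3 (a discrepancy with the log)
First incorrect step: 7; the correct value is top = -3.

step 7, top = -3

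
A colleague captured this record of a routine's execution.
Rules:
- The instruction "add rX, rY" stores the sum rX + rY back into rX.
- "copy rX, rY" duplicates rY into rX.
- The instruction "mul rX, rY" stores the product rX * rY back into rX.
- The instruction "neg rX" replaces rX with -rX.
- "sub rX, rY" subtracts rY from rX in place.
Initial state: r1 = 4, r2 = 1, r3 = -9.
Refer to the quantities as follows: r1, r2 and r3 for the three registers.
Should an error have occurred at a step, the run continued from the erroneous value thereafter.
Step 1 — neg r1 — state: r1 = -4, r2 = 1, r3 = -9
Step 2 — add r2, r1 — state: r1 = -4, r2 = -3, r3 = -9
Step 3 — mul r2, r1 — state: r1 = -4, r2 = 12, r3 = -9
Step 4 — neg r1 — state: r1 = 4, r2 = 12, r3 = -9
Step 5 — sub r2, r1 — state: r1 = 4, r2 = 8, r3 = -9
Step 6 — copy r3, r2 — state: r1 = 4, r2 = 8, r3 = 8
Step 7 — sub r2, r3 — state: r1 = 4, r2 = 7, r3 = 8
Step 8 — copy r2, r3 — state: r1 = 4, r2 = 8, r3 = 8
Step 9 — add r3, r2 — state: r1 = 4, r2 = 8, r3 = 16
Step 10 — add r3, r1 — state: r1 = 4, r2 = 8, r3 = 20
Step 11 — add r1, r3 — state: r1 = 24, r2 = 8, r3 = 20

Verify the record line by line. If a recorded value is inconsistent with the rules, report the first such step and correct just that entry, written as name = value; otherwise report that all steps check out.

step 1: r1 = -(4) = -4 -> no discrepancy
step 2: r2 = 1 + -4 = -3 -> consistent with the record
step 3: r2 = -3 * -4 = 12 -> consistent with the record
step 4: r1 = -(-4) = 4 -> matches
step 5: r2 = 12 - 4 = 8 -> consistent with the record
step 6: r3 = 8 -> consistent with the record
step 7: r2 = 8 - 8 = 0 -> this is not what the record shows
First deviation found at step 7; the corrected entry is r2 = 0.

step 7, r2 = 0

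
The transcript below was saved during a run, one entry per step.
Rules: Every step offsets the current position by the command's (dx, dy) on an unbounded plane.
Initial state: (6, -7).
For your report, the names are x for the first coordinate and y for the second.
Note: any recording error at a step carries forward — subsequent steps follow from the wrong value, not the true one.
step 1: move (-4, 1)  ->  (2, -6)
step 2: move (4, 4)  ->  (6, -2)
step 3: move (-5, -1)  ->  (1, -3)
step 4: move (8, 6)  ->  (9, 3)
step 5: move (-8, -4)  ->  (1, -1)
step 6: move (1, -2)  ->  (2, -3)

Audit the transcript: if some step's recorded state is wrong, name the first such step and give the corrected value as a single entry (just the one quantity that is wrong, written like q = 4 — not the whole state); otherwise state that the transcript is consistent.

no error

step 1: x = 6 + (-4) = 2, y = -7 + (1) = -6 -> confirmed correct
step 2: x = 2 + (4) = 6, y = -6 + (4) = -2 -> no discrepancy
step 3: x = 6 + (-5) = 1, y = -2 + (-1) = -3 -> verified
step 4: x = 1 + (8) = 9, y = -3 + (6) = 3 -> in agreement
step 5: x = 9 + (-8) = 1, y = 3 + (-4) = -1 -> in agreement
step 6: x = 1 + (1) = 2, y = -1 + (-2) = -3 -> confirmed correct
The recomputation confirms every line.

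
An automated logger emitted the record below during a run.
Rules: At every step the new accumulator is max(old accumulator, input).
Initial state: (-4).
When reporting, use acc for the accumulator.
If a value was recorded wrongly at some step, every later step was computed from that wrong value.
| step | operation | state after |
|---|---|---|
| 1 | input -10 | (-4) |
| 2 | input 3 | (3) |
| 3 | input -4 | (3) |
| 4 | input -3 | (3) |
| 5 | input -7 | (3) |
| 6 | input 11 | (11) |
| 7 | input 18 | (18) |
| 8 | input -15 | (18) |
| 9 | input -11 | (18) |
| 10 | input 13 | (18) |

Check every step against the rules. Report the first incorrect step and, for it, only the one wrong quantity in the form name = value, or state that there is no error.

no error

1. acc = max(-4, -10) = -4 (in agreement)
2. acc = max(-4, 3) = 3 (same as recorded)
3. acc = max(3, -4) = 3 (confirmed correct)
4. acc = max(3, -3) = 3 (checks out)
5. acc = max(3, -7) = 3 (in agreement)
6. acc = max(3, 11) = 11 (matches)
7. acc = max(11, 18) = 18 (same as recorded)
8. acc = max(18, -15) = 18 (confirmed correct)
9. acc = max(18, -11) = 18 (verified)
10. acc = max(18, 13) = 18 (in agreement)
All steps check out; nothing to correct.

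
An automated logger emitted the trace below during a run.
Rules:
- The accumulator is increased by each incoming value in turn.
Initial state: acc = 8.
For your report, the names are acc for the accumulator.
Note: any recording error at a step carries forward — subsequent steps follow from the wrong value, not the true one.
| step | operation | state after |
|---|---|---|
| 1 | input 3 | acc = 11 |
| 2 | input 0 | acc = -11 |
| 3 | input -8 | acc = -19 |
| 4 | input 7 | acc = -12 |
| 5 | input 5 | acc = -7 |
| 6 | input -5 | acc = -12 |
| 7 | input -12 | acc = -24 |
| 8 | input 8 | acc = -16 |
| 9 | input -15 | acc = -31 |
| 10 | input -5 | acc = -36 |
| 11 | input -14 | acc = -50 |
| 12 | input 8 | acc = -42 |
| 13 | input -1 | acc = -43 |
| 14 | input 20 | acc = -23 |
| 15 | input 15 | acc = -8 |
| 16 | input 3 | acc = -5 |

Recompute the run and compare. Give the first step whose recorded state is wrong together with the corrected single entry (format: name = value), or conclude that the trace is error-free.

Step 1: acc = 8 + 3 = 11 — same as recorded.
Step 2: acc = 11 + 0 = 11 — not what was recorded.
So the first discrepancy is step 2, where the right value is acc = 11.

step 2, acc = 11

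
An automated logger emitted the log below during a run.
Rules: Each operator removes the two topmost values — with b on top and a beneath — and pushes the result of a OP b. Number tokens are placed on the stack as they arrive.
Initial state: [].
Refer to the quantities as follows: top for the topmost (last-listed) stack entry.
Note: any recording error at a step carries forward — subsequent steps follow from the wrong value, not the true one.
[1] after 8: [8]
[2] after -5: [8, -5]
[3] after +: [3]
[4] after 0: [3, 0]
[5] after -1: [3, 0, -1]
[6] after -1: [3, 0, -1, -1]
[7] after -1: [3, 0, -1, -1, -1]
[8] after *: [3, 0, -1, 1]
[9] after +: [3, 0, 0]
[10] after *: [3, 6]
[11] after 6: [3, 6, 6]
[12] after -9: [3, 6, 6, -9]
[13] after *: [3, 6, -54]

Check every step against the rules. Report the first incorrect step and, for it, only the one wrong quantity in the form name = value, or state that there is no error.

step 10, top = 0

step 1: push 8: top = 8 -> same as recorded
step 2: push -5: top = -5 -> no discrepancy
step 3: 8 + -5 = 3 -> in agreement
step 4: push 0: top = 0 -> in agreement
step 5: push -1: top = -1 -> matches
step 6: push -1: top = -1 -> same as recorded
step 7: push -1: top = -1 -> checks out
step 8: -1 * -1 = 1 -> exactly as logged
step 9: -1 + 1 = 0 -> in agreement
step 10: 0 * 0 = 0 -> the entry is off here
Conclusion: step 10 carries the first error; the entry should be top = 0.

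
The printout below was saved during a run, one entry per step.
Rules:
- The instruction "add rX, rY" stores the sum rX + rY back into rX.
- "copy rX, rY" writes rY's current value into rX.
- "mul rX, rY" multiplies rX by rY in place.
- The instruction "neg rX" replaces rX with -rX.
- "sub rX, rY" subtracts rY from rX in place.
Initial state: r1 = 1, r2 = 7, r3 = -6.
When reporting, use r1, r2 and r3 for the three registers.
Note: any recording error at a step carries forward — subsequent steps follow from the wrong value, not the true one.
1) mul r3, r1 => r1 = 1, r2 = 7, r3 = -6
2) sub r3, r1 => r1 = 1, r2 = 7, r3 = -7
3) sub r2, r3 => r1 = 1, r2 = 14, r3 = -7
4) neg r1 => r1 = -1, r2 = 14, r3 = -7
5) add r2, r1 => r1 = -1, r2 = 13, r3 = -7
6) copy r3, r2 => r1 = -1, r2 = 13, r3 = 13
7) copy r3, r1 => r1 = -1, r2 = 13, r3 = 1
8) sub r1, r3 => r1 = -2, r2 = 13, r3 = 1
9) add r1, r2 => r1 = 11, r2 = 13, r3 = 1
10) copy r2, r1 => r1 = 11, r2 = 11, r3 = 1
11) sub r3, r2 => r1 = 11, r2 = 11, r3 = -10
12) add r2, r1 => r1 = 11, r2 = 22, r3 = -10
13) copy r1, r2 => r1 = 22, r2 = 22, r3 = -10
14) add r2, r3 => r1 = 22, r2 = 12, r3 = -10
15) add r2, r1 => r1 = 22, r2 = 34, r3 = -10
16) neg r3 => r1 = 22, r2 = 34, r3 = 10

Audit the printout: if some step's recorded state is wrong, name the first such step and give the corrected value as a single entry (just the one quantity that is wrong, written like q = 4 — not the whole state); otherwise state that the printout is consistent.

step 1: r3 = -6 * 1 = -6 -> confirmed correct
step 2: r3 = -6 - 1 = -7 -> verified
step 3: r2 = 7 - -7 = 14 -> checks out
step 4: r1 = -(1) = -1 -> confirmed correct
step 5: r2 = 14 + -1 = 13 -> checks out
step 6: r3 = 13 -> in agreement
step 7: r3 = -1 -> a discrepancy with the printout
The audit stops at step 7: the recorded entry is wrong and should be r3 = -1.

step 7, r3 = -1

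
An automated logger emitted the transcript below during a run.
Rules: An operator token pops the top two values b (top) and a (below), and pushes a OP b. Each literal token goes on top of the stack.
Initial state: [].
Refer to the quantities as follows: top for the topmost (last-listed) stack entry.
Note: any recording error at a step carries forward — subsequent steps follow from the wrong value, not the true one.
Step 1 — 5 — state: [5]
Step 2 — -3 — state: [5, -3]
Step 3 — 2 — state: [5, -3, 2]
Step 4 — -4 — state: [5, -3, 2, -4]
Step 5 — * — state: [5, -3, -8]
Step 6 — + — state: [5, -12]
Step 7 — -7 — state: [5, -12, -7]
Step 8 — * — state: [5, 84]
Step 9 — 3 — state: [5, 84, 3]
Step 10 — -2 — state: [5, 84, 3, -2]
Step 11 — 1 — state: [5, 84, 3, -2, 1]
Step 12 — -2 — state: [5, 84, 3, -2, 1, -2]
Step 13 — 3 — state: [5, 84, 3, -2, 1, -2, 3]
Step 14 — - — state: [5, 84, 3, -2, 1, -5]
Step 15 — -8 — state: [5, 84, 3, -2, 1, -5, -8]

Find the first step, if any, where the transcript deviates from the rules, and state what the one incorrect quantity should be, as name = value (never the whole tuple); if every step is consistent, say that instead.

1. push 5: top = 5 (in agreement)
2. push -3: top = -3 (confirmed correct)
3. push 2: top = 2 (confirmed correct)
4. push -4: top = -4 (checks out)
5. 2 * -4 = -8 (consistent with the transcript)
6. -3 + -8 = -11 (the transcript has a different value)
That makes step 6 the first incorrect line — top = -11 is what it should show.

step 6, top = -11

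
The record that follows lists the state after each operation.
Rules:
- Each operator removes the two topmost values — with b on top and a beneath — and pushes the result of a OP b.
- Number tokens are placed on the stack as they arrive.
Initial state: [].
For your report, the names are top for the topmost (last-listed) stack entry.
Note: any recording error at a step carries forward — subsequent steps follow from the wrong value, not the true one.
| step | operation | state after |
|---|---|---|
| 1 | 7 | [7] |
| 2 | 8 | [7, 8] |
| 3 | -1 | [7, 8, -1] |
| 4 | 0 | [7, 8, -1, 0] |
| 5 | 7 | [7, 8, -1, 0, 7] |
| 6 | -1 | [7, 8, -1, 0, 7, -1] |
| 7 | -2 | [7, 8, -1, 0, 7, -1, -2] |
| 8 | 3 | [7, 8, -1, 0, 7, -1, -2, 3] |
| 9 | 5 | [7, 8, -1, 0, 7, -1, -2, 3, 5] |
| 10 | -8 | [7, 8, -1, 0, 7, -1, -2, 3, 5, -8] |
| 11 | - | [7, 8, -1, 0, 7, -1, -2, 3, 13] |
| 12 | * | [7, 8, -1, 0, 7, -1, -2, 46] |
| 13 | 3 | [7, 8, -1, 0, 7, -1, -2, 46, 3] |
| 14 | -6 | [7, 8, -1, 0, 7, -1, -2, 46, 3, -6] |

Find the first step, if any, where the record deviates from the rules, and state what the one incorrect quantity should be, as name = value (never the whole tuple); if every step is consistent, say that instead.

step 12, top = 39

1. push 7: top = 7 (consistent with the record)
2. push 8: top = 8 (no discrepancy)
3. push -1: top = -1 (no discrepancy)
4. push 0: top = 0 (matches)
5. push 7: top = 7 (in agreement)
6. push -1: top = -1 (verified)
7. push -2: top = -2 (checks out)
8. push 3: top = 3 (checks out)
9. push 5: top = 5 (confirmed correct)
10. push -8: top = -8 (consistent with the record)
11. 5 - -8 = 13 (agrees with the record)
12. 3 * 13 = 39 (first mismatch against the record)
First deviation found at step 12; the corrected entry is top = 39.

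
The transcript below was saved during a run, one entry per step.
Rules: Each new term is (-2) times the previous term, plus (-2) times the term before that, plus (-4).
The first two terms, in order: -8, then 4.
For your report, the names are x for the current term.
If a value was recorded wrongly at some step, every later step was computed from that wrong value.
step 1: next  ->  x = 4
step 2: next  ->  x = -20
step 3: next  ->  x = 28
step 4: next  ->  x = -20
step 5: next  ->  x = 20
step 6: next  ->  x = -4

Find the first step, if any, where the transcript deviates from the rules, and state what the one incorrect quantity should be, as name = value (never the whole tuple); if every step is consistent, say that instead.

Recomputing the run from the initial state:
step 1: x = 4
step 2: x = -20
step 3: x = 28
step 4: x = -20
step 5: x = -20
step 6: x = 76
The first disagreement with the transcript is at step 5, where the value should be x = -20.

step 5, x = -20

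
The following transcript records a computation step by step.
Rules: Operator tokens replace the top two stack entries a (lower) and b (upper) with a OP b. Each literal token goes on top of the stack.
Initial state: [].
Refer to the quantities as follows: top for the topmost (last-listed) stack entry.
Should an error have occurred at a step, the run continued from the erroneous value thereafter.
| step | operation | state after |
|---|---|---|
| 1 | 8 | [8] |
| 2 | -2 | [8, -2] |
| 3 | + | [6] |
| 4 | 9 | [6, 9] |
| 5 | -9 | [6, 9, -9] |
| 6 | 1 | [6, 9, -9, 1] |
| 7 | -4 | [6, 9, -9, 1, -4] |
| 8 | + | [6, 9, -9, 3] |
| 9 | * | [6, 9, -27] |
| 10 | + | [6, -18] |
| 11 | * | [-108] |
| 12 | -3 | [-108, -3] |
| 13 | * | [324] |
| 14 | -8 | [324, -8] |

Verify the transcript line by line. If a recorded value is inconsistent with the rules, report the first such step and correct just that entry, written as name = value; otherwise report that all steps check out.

step 8, top = -3

Recomputing the run from the initial state:
step 1: [8]
step 2: [8, -2]
step 3: [6]
step 4: [6, 9]
step 5: [6, 9, -9]
step 6: [6, 9, -9, 1]
step 7: [6, 9, -9, 1, -4]
step 8: [6, 9, -9, -3]
step 9: [6, 9, 27]
step 10: [6, 36]
step 11: [216]
step 12: [216, -3]
step 13: [-648]
step 14: [-648, -8]
The first disagreement with the transcript is at step 8, where the value should be top = -3.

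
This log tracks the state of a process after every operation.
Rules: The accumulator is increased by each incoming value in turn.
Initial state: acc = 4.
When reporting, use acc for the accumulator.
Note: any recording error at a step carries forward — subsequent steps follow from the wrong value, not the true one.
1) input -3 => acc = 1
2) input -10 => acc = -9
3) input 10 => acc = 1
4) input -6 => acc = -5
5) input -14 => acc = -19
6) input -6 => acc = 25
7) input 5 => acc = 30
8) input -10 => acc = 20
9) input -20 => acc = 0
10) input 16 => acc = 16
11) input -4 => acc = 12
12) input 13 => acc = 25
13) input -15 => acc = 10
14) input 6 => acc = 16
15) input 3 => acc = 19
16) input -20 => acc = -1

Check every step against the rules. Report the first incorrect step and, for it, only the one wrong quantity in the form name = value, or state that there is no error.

step 6, acc = -25

Step 1: acc = 4 + -3 = 1 — confirmed correct.
Step 2: acc = 1 + -10 = -9 — verified.
Step 3: acc = -9 + 10 = 1 — verified.
Step 4: acc = 1 + -6 = -5 — consistent with the log.
Step 5: acc = -5 + -14 = -19 — matches.
Step 6: acc = -19 + -6 = -25 — this is not what the log shows.
Step 6 is the first one off; corrected, acc = -25.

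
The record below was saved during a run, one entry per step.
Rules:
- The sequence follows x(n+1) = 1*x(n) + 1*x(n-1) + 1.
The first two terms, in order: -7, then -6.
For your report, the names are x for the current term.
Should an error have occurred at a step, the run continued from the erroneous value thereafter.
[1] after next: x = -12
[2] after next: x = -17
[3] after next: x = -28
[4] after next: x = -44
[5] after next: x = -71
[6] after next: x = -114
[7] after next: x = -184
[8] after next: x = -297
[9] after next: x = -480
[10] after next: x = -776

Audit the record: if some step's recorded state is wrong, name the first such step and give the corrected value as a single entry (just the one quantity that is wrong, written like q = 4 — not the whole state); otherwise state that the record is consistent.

step 1: x = 1*(-6) + (1)*(-7) + (1) = -12 -> consistent with the record
step 2: x = 1*(-12) + (1)*(-6) + (1) = -17 -> confirmed correct
step 3: x = 1*(-17) + (1)*(-12) + (1) = -28 -> verified
step 4: x = 1*(-28) + (1)*(-17) + (1) = -44 -> checks out
step 5: x = 1*(-44) + (1)*(-28) + (1) = -71 -> confirmed correct
step 6: x = 1*(-71) + (1)*(-44) + (1) = -114 -> consistent with the record
step 7: x = 1*(-114) + (1)*(-71) + (1) = -184 -> consistent with the record
step 8: x = 1*(-184) + (1)*(-114) + (1) = -297 -> consistent with the record
step 9: x = 1*(-297) + (1)*(-184) + (1) = -480 -> matches
step 10: x = 1*(-480) + (1)*(-297) + (1) = -776 -> same as recorded
Nothing is out of place; the run is error-free.

no error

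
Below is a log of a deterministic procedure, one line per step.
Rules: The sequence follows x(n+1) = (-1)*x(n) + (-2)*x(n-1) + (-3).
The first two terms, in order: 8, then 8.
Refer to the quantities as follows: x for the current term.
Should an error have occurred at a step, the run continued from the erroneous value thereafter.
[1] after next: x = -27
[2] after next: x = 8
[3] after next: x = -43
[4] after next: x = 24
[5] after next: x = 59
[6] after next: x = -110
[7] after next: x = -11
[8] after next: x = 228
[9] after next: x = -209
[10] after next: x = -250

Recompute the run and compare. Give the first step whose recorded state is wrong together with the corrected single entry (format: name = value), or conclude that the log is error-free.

step 3, x = 43

Step 1: x = -1*(8) + (-2)*(8) + (-3) = -27 — no discrepancy.
Step 2: x = -1*(-27) + (-2)*(8) + (-3) = 8 — checks out.
Step 3: x = -1*(8) + (-2)*(-27) + (-3) = 43 — the log has a different value.
Conclusion: step 3 carries the first error; the entry should be x = 43.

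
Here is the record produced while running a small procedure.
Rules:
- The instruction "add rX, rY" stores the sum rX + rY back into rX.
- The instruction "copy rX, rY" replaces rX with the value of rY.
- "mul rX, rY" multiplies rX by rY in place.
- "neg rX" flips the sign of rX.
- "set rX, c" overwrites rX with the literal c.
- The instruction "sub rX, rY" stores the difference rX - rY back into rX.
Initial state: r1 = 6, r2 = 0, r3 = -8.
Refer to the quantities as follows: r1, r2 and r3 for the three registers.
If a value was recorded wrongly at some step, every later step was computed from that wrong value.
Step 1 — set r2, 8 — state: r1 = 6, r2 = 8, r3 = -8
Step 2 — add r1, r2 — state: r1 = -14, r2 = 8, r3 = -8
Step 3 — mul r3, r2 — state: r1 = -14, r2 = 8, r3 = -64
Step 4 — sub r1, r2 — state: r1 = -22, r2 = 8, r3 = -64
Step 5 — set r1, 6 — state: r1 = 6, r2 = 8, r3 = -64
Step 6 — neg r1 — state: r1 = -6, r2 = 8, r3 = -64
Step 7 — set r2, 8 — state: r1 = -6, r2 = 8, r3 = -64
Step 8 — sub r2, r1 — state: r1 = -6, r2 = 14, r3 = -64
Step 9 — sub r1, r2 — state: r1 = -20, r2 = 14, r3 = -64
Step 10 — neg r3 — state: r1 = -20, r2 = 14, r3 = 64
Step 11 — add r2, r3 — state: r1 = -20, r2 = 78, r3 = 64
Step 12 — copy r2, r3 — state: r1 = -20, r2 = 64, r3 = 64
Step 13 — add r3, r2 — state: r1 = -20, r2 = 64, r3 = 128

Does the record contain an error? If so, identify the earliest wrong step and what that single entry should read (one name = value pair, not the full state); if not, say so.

Step 1: r2 = 8 — same as recorded.
Step 2: r1 = 6 + 8 = 14 — this is not what the record shows.
So the first discrepancy is step 2, where the right value is r1 = 14.

step 2, r1 = 14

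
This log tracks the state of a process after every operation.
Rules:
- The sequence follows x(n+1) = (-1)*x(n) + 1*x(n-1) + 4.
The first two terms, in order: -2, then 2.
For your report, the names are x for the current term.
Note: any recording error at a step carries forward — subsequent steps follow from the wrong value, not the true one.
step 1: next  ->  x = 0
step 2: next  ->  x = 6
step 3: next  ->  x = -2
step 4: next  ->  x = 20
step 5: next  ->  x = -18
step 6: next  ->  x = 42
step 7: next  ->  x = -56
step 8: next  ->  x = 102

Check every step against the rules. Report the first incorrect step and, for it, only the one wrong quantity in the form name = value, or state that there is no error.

step 1: x = -1*(2) + (1)*(-2) + (4) = 0 -> consistent with the log
step 2: x = -1*(0) + (1)*(2) + (4) = 6 -> exactly as logged
step 3: x = -1*(6) + (1)*(0) + (4) = -2 -> matches
step 4: x = -1*(-2) + (1)*(6) + (4) = 12 -> first mismatch against the log
Step 4 is the first one off; corrected, x = 12.

step 4, x = 12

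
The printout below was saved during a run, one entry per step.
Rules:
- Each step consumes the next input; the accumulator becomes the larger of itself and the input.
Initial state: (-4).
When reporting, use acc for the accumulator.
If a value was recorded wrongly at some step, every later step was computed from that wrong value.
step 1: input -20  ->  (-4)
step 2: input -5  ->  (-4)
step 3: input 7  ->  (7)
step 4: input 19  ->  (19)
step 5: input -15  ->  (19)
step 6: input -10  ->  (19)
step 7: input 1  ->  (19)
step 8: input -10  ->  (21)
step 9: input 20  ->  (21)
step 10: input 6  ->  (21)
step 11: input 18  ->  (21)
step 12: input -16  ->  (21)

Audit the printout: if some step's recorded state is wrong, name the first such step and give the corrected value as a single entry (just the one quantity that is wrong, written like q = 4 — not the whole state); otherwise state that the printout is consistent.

Recomputing the run from the initial state:
step 1: acc = -4
step 2: acc = -4
step 3: acc = 7
step 4: acc = 19
step 5: acc = 19
step 6: acc = 19
step 7: acc = 19
step 8: acc = 19
step 9: acc = 20
step 10: acc = 20
step 11: acc = 20
step 12: acc = 20
The first disagreement with the printout is at step 8, where the value should be acc = 19.

step 8, acc = 19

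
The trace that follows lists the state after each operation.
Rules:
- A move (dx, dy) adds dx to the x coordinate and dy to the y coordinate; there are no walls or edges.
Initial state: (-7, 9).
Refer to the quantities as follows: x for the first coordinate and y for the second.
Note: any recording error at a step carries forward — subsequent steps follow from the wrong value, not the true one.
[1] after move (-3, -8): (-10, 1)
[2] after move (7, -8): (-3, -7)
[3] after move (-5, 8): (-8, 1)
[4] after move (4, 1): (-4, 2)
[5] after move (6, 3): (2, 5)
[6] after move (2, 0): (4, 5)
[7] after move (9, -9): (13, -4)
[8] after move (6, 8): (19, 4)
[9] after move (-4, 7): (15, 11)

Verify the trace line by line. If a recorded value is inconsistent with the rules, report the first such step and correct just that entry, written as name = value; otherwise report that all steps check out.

no error

Recomputing the run from the initial state:
step 1: x = -10, y = 1
step 2: x = -3, y = -7
step 3: x = -8, y = 1
step 4: x = -4, y = 2
step 5: x = 2, y = 5
step 6: x = 4, y = 5
step 7: x = 13, y = -4
step 8: x = 19, y = 4
step 9: x = 15, y = 11
This matches the trace at every step.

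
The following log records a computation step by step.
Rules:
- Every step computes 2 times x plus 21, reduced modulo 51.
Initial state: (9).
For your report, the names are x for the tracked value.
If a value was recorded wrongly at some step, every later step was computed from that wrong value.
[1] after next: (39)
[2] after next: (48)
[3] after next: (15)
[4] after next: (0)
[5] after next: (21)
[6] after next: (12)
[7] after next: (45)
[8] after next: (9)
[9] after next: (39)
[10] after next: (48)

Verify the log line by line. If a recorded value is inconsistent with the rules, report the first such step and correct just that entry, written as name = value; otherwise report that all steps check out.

no error

1. x = (2*9 + 21) mod 51 = 39 (verified)
2. x = (2*39 + 21) mod 51 = 48 (verified)
3. x = (2*48 + 21) mod 51 = 15 (checks out)
4. x = (2*15 + 21) mod 51 = 0 (exactly as logged)
5. x = (2*0 + 21) mod 51 = 21 (same as recorded)
6. x = (2*21 + 21) mod 51 = 12 (same as recorded)
7. x = (2*12 + 21) mod 51 = 45 (no discrepancy)
8. x = (2*45 + 21) mod 51 = 9 (consistent with the log)
9. x = (2*9 + 21) mod 51 = 39 (verified)
10. x = (2*39 + 21) mod 51 = 48 (no discrepancy)
All steps check out; nothing to correct.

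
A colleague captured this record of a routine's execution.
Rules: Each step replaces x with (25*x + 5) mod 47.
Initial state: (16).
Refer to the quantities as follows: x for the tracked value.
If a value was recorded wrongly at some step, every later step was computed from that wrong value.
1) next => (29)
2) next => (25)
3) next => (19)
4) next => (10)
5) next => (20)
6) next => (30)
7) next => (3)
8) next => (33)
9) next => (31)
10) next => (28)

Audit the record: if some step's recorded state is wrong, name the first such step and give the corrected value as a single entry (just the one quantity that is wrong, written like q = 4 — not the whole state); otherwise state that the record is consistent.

step 6, x = 35

Step 1: x = (25*16 + 5) mod 47 = 29 — same as recorded.
Step 2: x = (25*29 + 5) mod 47 = 25 — confirmed correct.
Step 3: x = (25*25 + 5) mod 47 = 19 — checks out.
Step 4: x = (25*19 + 5) mod 47 = 10 — agrees with the record.
Step 5: x = (25*10 + 5) mod 47 = 20 — same as recorded.
Step 6: x = (25*20 + 5) mod 47 = 35 — the entry is off here.
First incorrect step: 6; the correct value is x = 35.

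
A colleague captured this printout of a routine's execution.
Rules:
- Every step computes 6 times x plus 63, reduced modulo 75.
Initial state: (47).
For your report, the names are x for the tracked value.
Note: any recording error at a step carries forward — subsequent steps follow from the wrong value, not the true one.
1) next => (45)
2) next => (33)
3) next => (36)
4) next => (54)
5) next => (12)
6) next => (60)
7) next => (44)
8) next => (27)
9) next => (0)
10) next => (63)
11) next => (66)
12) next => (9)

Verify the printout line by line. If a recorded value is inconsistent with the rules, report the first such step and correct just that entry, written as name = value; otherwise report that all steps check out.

step 7, x = 48

step 1: x = (6*47 + 63) mod 75 = 45 -> verified
step 2: x = (6*45 + 63) mod 75 = 33 -> verified
step 3: x = (6*33 + 63) mod 75 = 36 -> in agreement
step 4: x = (6*36 + 63) mod 75 = 54 -> exactly as logged
step 5: x = (6*54 + 63) mod 75 = 12 -> verified
step 6: x = (6*12 + 63) mod 75 = 60 -> in agreement
step 7: x = (6*60 + 63) mod 75 = 48 -> first mismatch against the printout
So the first discrepancy is step 7, where the right value is x = 48.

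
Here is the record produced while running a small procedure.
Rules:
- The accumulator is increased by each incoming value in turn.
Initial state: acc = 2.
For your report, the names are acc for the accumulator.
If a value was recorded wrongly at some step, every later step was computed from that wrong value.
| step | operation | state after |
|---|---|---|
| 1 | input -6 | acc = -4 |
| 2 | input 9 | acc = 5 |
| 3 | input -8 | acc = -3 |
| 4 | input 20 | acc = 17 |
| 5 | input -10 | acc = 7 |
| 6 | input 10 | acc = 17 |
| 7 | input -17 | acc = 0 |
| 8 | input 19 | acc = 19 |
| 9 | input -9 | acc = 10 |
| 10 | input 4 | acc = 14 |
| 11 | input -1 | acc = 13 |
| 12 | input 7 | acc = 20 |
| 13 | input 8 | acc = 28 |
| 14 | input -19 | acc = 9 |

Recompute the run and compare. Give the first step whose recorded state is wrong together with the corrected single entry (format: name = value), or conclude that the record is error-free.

Step 1: acc = 2 + -6 = -4 — confirmed correct.
Step 2: acc = -4 + 9 = 5 — verified.
Step 3: acc = 5 + -8 = -3 — confirmed correct.
Step 4: acc = -3 + 20 = 17 — verified.
Step 5: acc = 17 + -10 = 7 — verified.
Step 6: acc = 7 + 10 = 17 — verified.
Step 7: acc = 17 + -17 = 0 — consistent with the record.
Step 8: acc = 0 + 19 = 19 — agrees with the record.
Step 9: acc = 19 + -9 = 10 — matches.
Step 10: acc = 10 + 4 = 14 — in agreement.
Step 11: acc = 14 + -1 = 13 — in agreement.
Step 12: acc = 13 + 7 = 20 — matches.
Step 13: acc = 20 + 8 = 28 — confirmed correct.
Step 14: acc = 28 + -19 = 9 — checks out.
Nothing is out of place; the run is error-free.

no error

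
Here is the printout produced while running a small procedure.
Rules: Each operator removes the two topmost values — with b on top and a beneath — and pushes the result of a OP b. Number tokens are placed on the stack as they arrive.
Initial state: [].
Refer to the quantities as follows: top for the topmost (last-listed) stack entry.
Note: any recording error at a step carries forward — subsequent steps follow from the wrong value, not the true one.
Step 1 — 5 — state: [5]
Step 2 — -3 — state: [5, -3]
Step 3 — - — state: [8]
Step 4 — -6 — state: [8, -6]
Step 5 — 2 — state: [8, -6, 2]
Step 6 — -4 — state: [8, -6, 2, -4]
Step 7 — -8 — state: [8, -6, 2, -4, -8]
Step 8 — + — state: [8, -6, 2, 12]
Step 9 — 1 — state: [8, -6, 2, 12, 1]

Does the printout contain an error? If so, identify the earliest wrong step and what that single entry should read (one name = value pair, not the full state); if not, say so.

step 8, top = -12

step 1: push 5: top = 5 -> agrees with the printout
step 2: push -3: top = -3 -> exactly as logged
step 3: 5 - -3 = 8 -> exactly as logged
step 4: push -6: top = -6 -> consistent with the printout
step 5: push 2: top = 2 -> checks out
step 6: push -4: top = -4 -> exactly as logged
step 7: push -8: top = -8 -> matches
step 8: -4 + -8 = -12 -> not what was recorded
The audit stops at step 8: the recorded entry is wrong and should be top = -12.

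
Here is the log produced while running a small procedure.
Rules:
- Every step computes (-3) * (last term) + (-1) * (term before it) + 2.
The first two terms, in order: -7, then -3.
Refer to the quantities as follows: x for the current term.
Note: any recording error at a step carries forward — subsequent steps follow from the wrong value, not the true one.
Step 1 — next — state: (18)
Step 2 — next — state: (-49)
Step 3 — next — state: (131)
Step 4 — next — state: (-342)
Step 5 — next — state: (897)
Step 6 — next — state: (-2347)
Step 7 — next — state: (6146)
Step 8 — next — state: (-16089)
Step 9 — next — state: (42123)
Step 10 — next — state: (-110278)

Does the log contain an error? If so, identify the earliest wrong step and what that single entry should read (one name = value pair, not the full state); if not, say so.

1. x = -3*(-3) + (-1)*(-7) + (2) = 18 (same as recorded)
2. x = -3*(18) + (-1)*(-3) + (2) = -49 (agrees with the log)
3. x = -3*(-49) + (-1)*(18) + (2) = 131 (agrees with the log)
4. x = -3*(131) + (-1)*(-49) + (2) = -342 (consistent with the log)
5. x = -3*(-342) + (-1)*(131) + (2) = 897 (no discrepancy)
6. x = -3*(897) + (-1)*(-342) + (2) = -2347 (verified)
7. x = -3*(-2347) + (-1)*(897) + (2) = 6146 (confirmed correct)
8. x = -3*(6146) + (-1)*(-2347) + (2) = -16089 (agrees with the log)
9. x = -3*(-16089) + (-1)*(6146) + (2) = 42123 (checks out)
10. x = -3*(42123) + (-1)*(-16089) + (2) = -110278 (agrees with the log)
Nothing is out of place; the run is error-free.

no error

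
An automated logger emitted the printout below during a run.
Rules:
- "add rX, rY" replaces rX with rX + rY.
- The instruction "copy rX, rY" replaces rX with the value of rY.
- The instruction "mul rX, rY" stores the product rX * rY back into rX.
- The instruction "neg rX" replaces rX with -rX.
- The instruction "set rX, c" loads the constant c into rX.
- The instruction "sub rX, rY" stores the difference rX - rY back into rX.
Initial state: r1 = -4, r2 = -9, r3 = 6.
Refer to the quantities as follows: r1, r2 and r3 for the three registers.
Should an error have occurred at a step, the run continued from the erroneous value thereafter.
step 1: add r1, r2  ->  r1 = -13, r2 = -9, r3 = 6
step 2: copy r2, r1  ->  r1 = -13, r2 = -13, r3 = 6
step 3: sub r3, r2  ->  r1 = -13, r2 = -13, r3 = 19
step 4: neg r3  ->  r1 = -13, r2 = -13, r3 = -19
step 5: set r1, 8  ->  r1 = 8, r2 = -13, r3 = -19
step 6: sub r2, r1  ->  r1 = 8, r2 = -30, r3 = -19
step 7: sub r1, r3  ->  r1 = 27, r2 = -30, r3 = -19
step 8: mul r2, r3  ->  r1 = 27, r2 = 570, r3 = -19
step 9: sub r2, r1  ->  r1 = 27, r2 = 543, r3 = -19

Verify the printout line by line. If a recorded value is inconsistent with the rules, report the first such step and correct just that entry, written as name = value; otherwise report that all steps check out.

step 6, r2 = -21

Recomputing the run from the initial state:
step 1: r1 = -13, r2 = -9, r3 = 6
step 2: r1 = -13, r2 = -13, r3 = 6
step 3: r1 = -13, r2 = -13, r3 = 19
step 4: r1 = -13, r2 = -13, r3 = -19
step 5: r1 = 8, r2 = -13, r3 = -19
step 6: r1 = 8, r2 = -21, r3 = -19
step 7: r1 = 27, r2 = -21, r3 = -19
step 8: r1 = 27, r2 = 399, r3 = -19
step 9: r1 = 27, r2 = 372, r3 = -19
The first disagreement with the printout is at step 6, where the value should be r2 = -21.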